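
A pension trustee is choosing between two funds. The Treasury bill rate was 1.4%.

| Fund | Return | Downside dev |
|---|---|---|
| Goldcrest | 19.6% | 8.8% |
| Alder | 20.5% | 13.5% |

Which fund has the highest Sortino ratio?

Goldcrest: Sortino ratio = (19.6% − 1.4%) / 8.8% = 2.068
Alder: Sortino ratio = (20.5% − 1.4%) / 13.5% = 1.415
Highest: Goldcrest (2.068).

Goldcrest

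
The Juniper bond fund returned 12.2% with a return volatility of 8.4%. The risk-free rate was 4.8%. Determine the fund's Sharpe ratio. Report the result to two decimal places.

Sharpe = (Rp − Rf) / σp = (12.2% − 4.8%) / 8.4% = 7.40% / 8.4% = 0.8810

0.88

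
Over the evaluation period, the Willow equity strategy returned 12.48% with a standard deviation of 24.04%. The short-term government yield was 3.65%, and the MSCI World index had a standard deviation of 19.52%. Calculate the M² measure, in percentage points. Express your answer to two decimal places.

10.82

Sharpe = (Rp − Rf) / σp = (12.48% − 3.65%) / 24.04% = 0.3673
M² = Rf + Sharpe × σm = 3.65% + 0.3673 × 19.52% = 10.8197%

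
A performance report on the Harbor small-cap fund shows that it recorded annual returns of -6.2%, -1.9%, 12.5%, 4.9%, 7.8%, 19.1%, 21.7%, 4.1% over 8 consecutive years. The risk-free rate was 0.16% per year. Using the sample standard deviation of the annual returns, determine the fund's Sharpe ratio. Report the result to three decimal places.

0.785

r̄ = (-6.2 − 1.9 + 12.5 + 4.9 + 7.8 + 19.1 + 21.7 + 4.1) / 8 = 7.7500%
Σ(r − r̄)² = (-6.2 − 7.7500)² + (-1.9 − 7.7500)² + (12.5 − 7.7500)² + … = 655.1600
sample σ = √(655.1600 / 7) = √93.5943 = 9.6744%
Sharpe = (r̄ − rf) / σ = (7.7500 − 0.16) / 9.6744 = 7.5900 / 9.6744 = 0.7845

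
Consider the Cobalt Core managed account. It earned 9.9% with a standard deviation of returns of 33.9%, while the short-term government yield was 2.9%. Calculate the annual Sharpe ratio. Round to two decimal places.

Sharpe = (Rp − Rf) / σp = (9.9% − 2.9%) / 33.9% = 7.00% / 33.9% = 0.2065

0.21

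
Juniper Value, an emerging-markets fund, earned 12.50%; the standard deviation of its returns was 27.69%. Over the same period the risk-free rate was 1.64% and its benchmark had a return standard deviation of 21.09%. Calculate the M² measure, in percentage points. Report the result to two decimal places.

9.91

Sharpe = (Rp − Rf) / σp = (12.50% − 1.64%) / 27.69% = 0.3922
M² = Rf + Sharpe × σm = 1.64% + 0.3922 × 21.09% = 9.9115%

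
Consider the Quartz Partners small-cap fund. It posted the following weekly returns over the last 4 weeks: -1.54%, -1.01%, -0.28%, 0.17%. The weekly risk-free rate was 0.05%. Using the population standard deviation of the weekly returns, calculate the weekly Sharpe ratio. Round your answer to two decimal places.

Mean return r̄ = -2.660 / 4 = -0.6650%
Population std dev = √[1.7301 / 4] = 0.6577%
Sharpe = (r̄ − rf) / σ = (-0.6650 − 0.05) / 0.6577 = -0.7150 / 0.6577 = -1.0871

-1.09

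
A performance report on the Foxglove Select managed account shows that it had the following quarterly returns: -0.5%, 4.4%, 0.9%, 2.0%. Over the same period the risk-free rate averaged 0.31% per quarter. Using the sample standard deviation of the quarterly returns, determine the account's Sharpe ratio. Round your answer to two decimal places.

0.67

μ = (-0.5 + 4.4 + 0.9 + 2) / 4 = 6.80 / 4 = 1.7000%
Sample std dev = √[12.8600 / 3] = 2.0704%
Sharpe = (μ − rf) / σ = (1.7000 − 0.31) / 2.0704 = 1.3900 / 2.0704 = 0.6714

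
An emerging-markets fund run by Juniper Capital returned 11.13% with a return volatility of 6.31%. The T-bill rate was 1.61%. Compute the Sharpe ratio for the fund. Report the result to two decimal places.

Sharpe = (Rp − Rf) / σp = (11.13% − 1.61%) / 6.31% = 9.52% / 6.31% = 1.5087

1.51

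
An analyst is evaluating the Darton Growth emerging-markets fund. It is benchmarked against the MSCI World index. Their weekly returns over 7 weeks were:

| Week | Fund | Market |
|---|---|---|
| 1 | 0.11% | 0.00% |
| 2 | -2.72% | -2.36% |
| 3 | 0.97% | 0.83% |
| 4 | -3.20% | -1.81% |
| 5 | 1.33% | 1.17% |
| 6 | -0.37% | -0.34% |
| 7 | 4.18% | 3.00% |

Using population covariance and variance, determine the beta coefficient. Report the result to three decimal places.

1.362

r̄p = 0.0429%,  r̄m = 0.0700%
Cov = Σ(rp − r̄p)(rm − r̄m) / 7 = 3.8882
Var(rm) = Σ(rm − r̄m)² / 7 = 2.8550
β = Cov / Var = 3.8882 / 2.8550 = 1.3619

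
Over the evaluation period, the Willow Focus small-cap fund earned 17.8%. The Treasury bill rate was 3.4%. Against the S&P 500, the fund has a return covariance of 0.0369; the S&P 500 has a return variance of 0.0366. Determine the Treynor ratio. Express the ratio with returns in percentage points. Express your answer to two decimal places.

β = Cov / Var = 0.0369 / 0.0366 = 1.0082
Treynor = (Rp − Rf) / β = (17.8% − 3.4%) / 1.0082 = 14.40 / 1.0082 = 14.2829

14.28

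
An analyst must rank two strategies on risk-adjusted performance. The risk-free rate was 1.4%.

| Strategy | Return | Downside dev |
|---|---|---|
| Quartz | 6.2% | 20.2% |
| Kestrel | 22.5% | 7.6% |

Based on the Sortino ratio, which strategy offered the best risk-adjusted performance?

Quartz: Sortino ratio = (6.2% − 1.4%) / 20.2% = 0.238
Kestrel: Sortino ratio = (22.5% − 1.4%) / 7.6% = 2.776
Highest: Kestrel (2.776).

Kestrel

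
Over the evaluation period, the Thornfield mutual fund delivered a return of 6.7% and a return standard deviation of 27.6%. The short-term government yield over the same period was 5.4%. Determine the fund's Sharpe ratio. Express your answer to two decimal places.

0.05

Sharpe = (Rp − Rf) / σp = (6.7% − 5.4%) / 27.6% = 1.30% / 27.6% = 0.0471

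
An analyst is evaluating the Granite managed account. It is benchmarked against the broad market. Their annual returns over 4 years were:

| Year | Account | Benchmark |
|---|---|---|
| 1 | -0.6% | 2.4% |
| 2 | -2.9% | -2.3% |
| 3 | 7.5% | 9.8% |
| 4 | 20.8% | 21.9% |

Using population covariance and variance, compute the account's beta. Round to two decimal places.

1.01

r̄p = 6.2000%,  r̄m = 7.9500%
Cov = Σ(rp − r̄p)(rm − r̄m) / 4 = 84.2725
Var(rm) = Σ(rm − r̄m)² / 4 = 83.4725
β = Cov / Var = 84.2725 / 83.4725 = 1.0096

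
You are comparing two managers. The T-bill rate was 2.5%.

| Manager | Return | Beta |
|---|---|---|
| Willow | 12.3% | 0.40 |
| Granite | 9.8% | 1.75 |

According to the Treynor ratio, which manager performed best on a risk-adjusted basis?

Willow: Treynor = (12.3% − 2.5%) / 0.40 = 24.500
Granite: Treynor = (9.8% − 2.5%) / 1.75 = 4.171
Highest: Willow (24.500).

Willow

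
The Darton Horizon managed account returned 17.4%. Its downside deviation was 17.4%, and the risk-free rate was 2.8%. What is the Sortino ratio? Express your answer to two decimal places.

Sortino = (Rp − Rf) / σd = (17.4% − 2.8%) / 17.4% = 14.60% / 17.4% = 0.8391

0.84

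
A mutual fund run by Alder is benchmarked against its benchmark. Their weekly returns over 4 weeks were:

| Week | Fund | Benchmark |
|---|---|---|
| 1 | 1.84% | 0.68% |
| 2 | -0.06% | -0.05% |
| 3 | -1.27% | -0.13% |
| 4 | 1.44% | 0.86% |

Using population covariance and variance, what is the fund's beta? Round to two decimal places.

2.63

r̄p = 0.4875%,  r̄m = 0.3400%
Cov = Σ(rp − r̄p)(rm − r̄m) / 4 = 0.4987
Var(rm) = Σ(rm − r̄m)² / 4 = 0.1898
β = Cov / Var = 0.4987 / 0.1898 = 2.6275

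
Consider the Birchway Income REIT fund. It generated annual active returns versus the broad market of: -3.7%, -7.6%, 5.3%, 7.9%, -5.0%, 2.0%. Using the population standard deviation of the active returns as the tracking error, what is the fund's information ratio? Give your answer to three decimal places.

Mean return r̄ = -1.10 / 6 = -0.1833%
Population σ = √[Σ(r − r̄)² / 6] = √[190.7483 / 6] = √31.7914 = 5.6384%
IR = r̄ / tracking error = -0.1833 / 5.6384 = -0.0325

-0.033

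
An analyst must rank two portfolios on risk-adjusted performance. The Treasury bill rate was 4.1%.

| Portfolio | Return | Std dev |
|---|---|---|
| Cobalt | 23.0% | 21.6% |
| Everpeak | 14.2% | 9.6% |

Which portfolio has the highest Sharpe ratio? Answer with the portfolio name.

Everpeak

Cobalt: Sharpe ratio = (23.0% − 4.1%) / 21.6% = 0.875
Everpeak: Sharpe ratio = (14.2% − 4.1%) / 9.6% = 1.052
Highest: Everpeak (1.052).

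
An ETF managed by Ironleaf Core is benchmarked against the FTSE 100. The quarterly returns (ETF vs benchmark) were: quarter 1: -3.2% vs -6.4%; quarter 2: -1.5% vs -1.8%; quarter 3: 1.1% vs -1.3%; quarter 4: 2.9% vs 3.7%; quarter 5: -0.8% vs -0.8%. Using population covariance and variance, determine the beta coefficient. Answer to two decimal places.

0.60

r̄p = -0.3000%,  r̄m = -1.3200%
Cov = Σ(rp − r̄p)(rm − r̄m) / 5 = 6.2280
Var(rm) = Σ(rm − r̄m)² / 5 = 10.3016
β = Cov / Var = 6.2280 / 10.3016 = 0.6046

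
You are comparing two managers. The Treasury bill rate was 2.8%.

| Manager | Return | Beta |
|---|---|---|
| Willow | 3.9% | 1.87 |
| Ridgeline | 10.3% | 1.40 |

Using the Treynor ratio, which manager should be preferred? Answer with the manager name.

Willow: Treynor = (3.9% − 2.8%) / 1.87 = 0.588
Ridgeline: Treynor = (10.3% − 2.8%) / 1.40 = 5.357
Highest: Ridgeline (5.357).

Ridgeline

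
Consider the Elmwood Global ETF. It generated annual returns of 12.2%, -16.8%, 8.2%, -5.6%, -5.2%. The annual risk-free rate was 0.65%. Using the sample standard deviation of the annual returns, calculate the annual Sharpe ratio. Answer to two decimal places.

r̄ = (12.2 − 16.8 + 8.2 − 5.6 − 5.2) / 5 = -7.20 / 5 = -1.4400%
Sample σ = √[Σ(r − r̄)² / 4] = √[546.3520 / 4] = √136.5880 = 11.6871%
Sharpe = (r̄ − rf) / σ = (-1.4400 − 0.65) / 11.6871 = -2.0900 / 11.6871 = -0.1788

-0.18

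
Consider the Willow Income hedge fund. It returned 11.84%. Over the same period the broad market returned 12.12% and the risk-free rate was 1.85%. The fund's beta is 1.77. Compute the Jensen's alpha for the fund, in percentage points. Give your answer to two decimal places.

CAPM expected return = Rf + β(Rm − Rf) = 1.85% + 1.77 × (12.12% − 1.85%) = 1.85 + 1.77 × 10.27 = 20.0279%
Jensen's α = Rp − E[R] = 11.84% − 20.0279% = -8.1879

-8.19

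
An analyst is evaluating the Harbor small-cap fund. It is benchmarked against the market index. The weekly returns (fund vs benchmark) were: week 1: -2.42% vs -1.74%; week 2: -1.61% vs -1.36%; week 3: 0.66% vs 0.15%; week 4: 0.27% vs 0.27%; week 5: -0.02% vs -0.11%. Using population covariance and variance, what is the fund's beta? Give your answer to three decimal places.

1.410

r̄p = -0.6240%,  r̄m = -0.5580%
Cov = Σ(rp − r̄p)(rm − r̄m) / 5 = 0.9667
Var(rm) = Σ(rm − r̄m)² / 5 = 0.6856
β = Cov / Var = 0.9667 / 0.6856 = 1.4100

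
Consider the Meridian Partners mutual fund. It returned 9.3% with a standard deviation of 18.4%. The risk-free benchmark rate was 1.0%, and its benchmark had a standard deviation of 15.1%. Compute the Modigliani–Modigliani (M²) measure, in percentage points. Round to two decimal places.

Sharpe = (Rp − Rf) / σp = (9.3% − 1.0%) / 18.4% = 0.4511
M² = Rf + Sharpe × σm = 1.0% + 0.4511 × 15.1% = 7.8116%

7.81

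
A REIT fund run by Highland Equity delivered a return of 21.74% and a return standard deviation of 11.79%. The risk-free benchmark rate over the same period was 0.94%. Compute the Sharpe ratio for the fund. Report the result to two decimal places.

Sharpe = (Rp − Rf) / σp = (21.74% − 0.94%) / 11.79% = 20.80% / 11.79% = 1.7642

1.76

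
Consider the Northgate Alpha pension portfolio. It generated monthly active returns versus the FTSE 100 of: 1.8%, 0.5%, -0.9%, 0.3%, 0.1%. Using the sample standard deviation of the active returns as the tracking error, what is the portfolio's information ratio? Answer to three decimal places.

0.372

Mean return r̄ = 1.80 / 5 = 0.3600%
Σ(r − r̄)² = 3.7520; sample σ = √(3.7520/4) = 0.9685%
IR = r̄ / tracking error = 0.3600 / 0.9685 = 0.3717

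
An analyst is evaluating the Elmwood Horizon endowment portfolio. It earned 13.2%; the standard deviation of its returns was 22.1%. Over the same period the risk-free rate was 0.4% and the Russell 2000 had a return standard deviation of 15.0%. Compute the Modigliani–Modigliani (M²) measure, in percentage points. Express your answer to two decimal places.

9.09

Sharpe = (Rp − Rf) / σp = (13.2% − 0.4%) / 22.1% = 0.5792
M² = Rf + Sharpe × σm = 0.4% + 0.5792 × 15.0% = 9.0880%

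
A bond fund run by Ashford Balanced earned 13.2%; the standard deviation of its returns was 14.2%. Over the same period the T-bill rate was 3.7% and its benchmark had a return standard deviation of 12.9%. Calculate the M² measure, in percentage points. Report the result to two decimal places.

12.33

Sharpe = (Rp − Rf) / σp = (13.2% − 3.7%) / 14.2% = 0.6690
M² = Rf + Sharpe × σm = 3.7% + 0.6690 × 12.9% = 12.3301%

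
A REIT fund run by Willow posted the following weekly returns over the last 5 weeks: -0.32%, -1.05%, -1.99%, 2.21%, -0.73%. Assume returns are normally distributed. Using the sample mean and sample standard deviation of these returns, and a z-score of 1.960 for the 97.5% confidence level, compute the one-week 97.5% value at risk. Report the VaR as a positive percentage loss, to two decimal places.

r̄ = (-0.32 − 1.05 − 1.99 + 2.21 − 0.73) / 5 = -1.880 / 5 = -0.3760%
Σ(r − r̄)² = (-0.32 − (-0.3760))² + (-1.05 − (-0.3760))² + … = 9.8751
sample σ = √(9.8751 / 4) = √2.4688 = 1.5712%
VaR = −(r̄ − z·σ) = −(-0.3760 − 1.960 × 1.5712) = −(-3.4556) = 3.4556%

3.46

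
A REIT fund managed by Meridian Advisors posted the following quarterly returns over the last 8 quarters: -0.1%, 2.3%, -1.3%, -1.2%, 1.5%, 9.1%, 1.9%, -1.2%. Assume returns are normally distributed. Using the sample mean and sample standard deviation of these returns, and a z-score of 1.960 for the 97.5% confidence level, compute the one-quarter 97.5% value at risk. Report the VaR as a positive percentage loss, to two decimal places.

5.39

μ = (-0.1 + 2.3 − 1.3 − 1.2 + 1.5 + 9.1 + 1.9 − 1.2) / 8 = 11.00 / 8 = 1.3750%
Σ(r − μ)² = 83.4150; sample σ = √(83.4150/7) = 3.4520%
VaR = −(μ − z·σ) = −(1.3750 − 1.960 × 3.4520) = −(-5.3909) = 5.3909%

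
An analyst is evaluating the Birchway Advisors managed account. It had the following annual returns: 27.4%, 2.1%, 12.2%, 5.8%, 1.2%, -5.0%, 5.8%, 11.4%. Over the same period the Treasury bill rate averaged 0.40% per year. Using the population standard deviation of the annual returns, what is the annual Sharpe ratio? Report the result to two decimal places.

r̄ = (27.4 + 2.1 + 12.2 + 5.8 + 1.2 − 5 + 5.8 + 11.4) / 8 = 7.6125%
Population σ = √[Σ(r − r̄)² / 8] = √[664.0888 / 8] = √83.0111 = 9.1110%
Sharpe = (r̄ − rf) / σ = (7.6125 − 0.4) / 9.1110 = 7.2125 / 9.1110 = 0.7916

0.79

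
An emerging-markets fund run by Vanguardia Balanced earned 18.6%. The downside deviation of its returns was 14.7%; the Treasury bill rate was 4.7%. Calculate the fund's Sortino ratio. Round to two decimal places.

0.95

Sortino = (Rp − Rf) / σd = (18.6% − 4.7%) / 14.7% = 13.90% / 14.7% = 0.9456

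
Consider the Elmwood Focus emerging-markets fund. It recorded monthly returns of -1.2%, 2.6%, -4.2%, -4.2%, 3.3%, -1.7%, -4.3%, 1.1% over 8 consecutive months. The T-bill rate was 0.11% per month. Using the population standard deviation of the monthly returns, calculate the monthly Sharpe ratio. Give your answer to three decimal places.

-0.407

Mean return r̄ = -8.60 / 8 = -1.0750%
Σ(r − r̄)² = (-1.2 − (-1.0750))² + (2.6 − (-1.0750))² + (-4.2 − (-1.0750))² + … = 67.7150
σ = √[67.7150 / 8] = 2.9094%
Sharpe = (r̄ − rf) / σ = (-1.0750 − 0.11) / 2.9094 = -1.1850 / 2.9094 = -0.4073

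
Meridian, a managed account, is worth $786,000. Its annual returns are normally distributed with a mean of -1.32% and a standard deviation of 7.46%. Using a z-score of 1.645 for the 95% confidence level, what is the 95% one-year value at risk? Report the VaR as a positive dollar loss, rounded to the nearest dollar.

Return at the 95% tail: μ − z·σ = -1.32% − 1.645 × 7.46% = -1.32 − 12.2717 = -13.5917%
VaR = −(-13.5917%) × $786,000 = 13.5917% × $786,000 = $106,831

$106,831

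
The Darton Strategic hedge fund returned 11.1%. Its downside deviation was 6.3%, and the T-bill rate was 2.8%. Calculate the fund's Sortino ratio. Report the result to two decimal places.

1.32

Sortino = (Rp − Rf) / σd = (11.1% − 2.8%) / 6.3% = 8.30% / 6.3% = 1.3175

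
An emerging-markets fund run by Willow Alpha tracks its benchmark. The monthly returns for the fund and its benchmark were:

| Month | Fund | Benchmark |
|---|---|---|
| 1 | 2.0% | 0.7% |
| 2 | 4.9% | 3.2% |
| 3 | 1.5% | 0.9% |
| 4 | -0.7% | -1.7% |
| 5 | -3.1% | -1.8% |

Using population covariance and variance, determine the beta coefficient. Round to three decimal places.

r̄p = 0.9200%,  r̄m = 0.2600%
Cov = Σ(rp − r̄p)(rm − r̄m) / 5 = 4.8008
Var(rm) = Σ(rm − r̄m)² / 5 = 3.4664
β = Cov / Var = 4.8008 / 3.4664 = 1.3850

1.385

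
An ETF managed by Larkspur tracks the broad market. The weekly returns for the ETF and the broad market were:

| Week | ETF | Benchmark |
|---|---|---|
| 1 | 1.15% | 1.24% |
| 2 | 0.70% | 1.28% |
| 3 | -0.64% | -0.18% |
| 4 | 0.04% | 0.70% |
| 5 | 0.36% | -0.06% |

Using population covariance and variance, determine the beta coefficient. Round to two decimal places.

0.77

r̄p = 0.3220%,  r̄m = 0.5960%
Cov = Σ(rp − r̄p)(rm − r̄m) / 5 = 0.2968
Var(rm) = Σ(rm − r̄m)² / 5 = 0.3852
β = Cov / Var = 0.2968 / 0.3852 = 0.7705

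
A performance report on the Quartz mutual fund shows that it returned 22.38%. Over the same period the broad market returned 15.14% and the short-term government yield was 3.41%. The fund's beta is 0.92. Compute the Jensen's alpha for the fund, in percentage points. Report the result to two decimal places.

8.18

CAPM expected return = Rf + β(Rm − Rf) = 3.41% + 0.92 × (15.14% − 3.41%) = 3.41 + 0.92 × 11.73 = 14.2016%
Jensen's α = Rp − E[R] = 22.38% − 14.2016% = 8.1784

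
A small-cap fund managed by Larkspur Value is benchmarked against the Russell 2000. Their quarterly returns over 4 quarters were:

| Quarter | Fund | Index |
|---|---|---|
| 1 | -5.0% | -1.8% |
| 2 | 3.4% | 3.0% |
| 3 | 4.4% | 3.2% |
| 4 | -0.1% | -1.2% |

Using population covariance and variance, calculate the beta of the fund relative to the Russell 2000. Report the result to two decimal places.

1.46

r̄p = 0.6750%,  r̄m = 0.8000%
Cov = Σ(rp − r̄p)(rm − r̄m) / 4 = 7.8100
Var(rm) = Σ(rm − r̄m)² / 4 = 5.3400
β = Cov / Var = 7.8100 / 5.3400 = 1.4625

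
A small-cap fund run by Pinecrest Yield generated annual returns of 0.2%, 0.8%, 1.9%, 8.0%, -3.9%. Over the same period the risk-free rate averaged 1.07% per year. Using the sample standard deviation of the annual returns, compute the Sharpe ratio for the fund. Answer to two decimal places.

Mean return r̄ = 7.00 / 5 = 1.4000%
Σ(r − r̄)² = (0.2 − 1.4000)² + (0.8 − 1.4000)² + … = 73.7000
σ = √[73.7000 / 4] = 4.2924%
Sharpe = (r̄ − rf) / σ = (1.4000 − 1.07) / 4.2924 = 0.3300 / 4.2924 = 0.0769

0.08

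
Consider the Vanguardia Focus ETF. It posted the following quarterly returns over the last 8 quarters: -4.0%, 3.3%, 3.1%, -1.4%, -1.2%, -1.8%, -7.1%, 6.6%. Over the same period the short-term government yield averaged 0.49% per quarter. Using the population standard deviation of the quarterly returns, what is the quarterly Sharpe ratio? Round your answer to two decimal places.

r̄ = (-4 + 3.3 + 3.1 − 1.4 − 1.2 − 1.8 − 7.1 + 6.6) / 8 = -0.3125%
Population std dev = √[136.3288 / 8] = 4.1281%
Sharpe = (r̄ − rf) / σ = (-0.3125 − 0.49) / 4.1281 = -0.8025 / 4.1281 = -0.1944

-0.19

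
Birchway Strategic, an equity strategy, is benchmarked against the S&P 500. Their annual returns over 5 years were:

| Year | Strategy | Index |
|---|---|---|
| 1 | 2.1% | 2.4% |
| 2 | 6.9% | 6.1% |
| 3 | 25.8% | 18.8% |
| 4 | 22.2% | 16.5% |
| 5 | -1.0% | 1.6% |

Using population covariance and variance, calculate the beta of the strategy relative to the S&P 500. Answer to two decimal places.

r̄p = 11.2000%,  r̄m = 9.0800%
Cov = Σ(rp − r̄p)(rm − r̄m) / 5 = 77.6780
Var(rm) = Σ(rm − r̄m)² / 5 = 51.7976
β = Cov / Var = 77.6780 / 51.7976 = 1.4996

1.50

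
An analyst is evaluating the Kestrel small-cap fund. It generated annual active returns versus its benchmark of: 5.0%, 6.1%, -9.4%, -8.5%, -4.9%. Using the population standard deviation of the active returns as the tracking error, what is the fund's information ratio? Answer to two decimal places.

-0.35

μ = (5 + 6.1 − 9.4 − 8.5 − 4.9) / 5 = -2.3400%
Population σ = √[Σ(r − μ)² / 5] = √[219.4520 / 5] = √43.8904 = 6.6250%
IR = μ / tracking error = -2.3400 / 6.6250 = -0.3532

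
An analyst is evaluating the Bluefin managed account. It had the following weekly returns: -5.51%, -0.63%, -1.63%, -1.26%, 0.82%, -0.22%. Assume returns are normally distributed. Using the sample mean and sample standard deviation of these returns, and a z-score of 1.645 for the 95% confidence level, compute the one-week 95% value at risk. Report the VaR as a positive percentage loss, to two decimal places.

μ = (-5.51 − 0.63 − 1.63 − 1.26 + 0.82 − 0.22) / 6 = -1.4050%
Σ(r − μ)² = (-5.51 − (-1.4050))² + (-0.63 − (-1.4050))² + … = 23.8782
sample σ = √(23.8782 / 5) = √4.7756 = 2.1853%
VaR = −(μ − z·σ) = −(-1.4050 − 1.645 × 2.1853) = −(-4.9998) = 4.9998%

5.00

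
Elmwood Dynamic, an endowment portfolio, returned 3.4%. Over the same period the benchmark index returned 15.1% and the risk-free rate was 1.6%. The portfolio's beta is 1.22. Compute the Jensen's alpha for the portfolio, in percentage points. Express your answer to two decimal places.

CAPM expected return = Rf + β(Rm − Rf) = 1.6% + 1.22 × (15.1% − 1.6%) = 1.6 + 1.22 × 13.50 = 18.0700%
Jensen's α = Rp − E[R] = 3.4% − 18.0700% = -14.6700

-14.67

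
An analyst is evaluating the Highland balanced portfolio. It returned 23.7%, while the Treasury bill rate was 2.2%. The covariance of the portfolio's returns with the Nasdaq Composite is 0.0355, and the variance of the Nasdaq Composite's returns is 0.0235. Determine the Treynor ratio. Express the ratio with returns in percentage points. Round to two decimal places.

14.23

β = Cov / Var = 0.0355 / 0.0235 = 1.5106
Treynor = (Rp − Rf) / β = (23.7% − 2.2%) / 1.5106 = 21.50 / 1.5106 = 14.2328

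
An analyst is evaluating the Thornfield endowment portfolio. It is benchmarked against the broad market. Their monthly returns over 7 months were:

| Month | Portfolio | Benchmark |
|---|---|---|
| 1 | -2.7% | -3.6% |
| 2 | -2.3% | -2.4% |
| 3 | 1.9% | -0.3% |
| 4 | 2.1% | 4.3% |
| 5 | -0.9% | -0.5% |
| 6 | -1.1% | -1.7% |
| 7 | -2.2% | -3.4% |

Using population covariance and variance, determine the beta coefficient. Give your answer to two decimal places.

r̄p = -0.7429%,  r̄m = -1.0857%
Cov = Σ(rp − r̄p)(rm − r̄m) / 7 = 3.9792
Var(rm) = Σ(rm − r̄m)² / 7 = 6.2498
β = Cov / Var = 3.9792 / 6.2498 = 0.6367

0.64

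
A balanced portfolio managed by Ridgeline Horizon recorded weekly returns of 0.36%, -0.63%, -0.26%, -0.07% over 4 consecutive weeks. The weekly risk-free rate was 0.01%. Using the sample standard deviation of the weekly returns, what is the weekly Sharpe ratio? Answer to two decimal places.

r̄ = (0.36 − 0.63 − 0.26 − 0.07) / 4 = -0.1500%
Σ(r − r̄)² = (0.36 − (-0.1500))² + (-0.63 − (-0.1500))² + (-0.26 − (-0.1500))² + … = 0.5090
σ = √[0.5090 / 3] = 0.4119%
Sharpe = (r̄ − rf) / σ = (-0.1500 − 0.01) / 0.4119 = -0.1600 / 0.4119 = -0.3884

-0.39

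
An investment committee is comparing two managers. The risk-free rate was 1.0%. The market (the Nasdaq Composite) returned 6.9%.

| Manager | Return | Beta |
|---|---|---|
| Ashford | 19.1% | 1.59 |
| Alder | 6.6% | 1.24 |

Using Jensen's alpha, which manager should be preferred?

Ashford

Ashford: α = 19.1% − [1.0% + 1.59 × (6.9% − 1.0%)] = 8.719
Alder: α = 6.6% − [1.0% + 1.24 × (6.9% − 1.0%)] = -1.716
Highest: Ashford (8.719).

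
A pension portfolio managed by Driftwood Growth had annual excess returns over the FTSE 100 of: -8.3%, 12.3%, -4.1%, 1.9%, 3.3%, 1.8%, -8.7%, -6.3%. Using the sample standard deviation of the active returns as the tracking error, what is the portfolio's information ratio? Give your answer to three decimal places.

-0.141

r̄ = (-8.3 + 12.3 − 4.1 + 1.9 + 3.3 + 1.8 − 8.7 − 6.3) / 8 = -8.10 / 8 = -1.0125%
Σ(r − r̄)² = (-8.3 − (-1.0125))² + (12.3 − (-1.0125))² + (-4.1 − (-1.0125))² + … = 361.9088
σ = √[361.9088 / 7] = 7.1904%
IR = r̄ / tracking error = -1.0125 / 7.1904 = -0.1408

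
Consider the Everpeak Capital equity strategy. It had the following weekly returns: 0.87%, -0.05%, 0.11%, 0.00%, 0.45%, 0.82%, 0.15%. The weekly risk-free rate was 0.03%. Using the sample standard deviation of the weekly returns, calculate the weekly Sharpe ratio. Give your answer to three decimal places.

μ = (0.87 − 0.05 + 0.11 + 0 + 0.45 + 0.82 + 0.15) / 7 = 2.350 / 7 = 0.3357%
Σ(r − μ)² = (0.87 − 0.3357)² + (-0.05 − 0.3357)² + (0.11 − 0.3357)² + … = 0.8800
sample σ = √(0.8800 / 6) = √0.1467 = 0.3830%
Sharpe = (μ − rf) / σ = (0.3357 − 0.03) / 0.3830 = 0.3057 / 0.3830 = 0.7982

0.798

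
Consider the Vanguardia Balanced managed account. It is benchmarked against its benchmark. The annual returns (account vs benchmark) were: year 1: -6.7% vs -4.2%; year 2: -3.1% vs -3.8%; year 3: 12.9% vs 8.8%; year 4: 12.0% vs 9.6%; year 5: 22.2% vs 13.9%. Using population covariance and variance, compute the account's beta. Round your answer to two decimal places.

r̄p = 7.4600%,  r̄m = 4.8600%
Cov = Σ(rp − r̄p)(rm − r̄m) / 5 = 79.1884
Var(rm) = Σ(rm − r̄m)² / 5 = 55.3584
β = Cov / Var = 79.1884 / 55.3584 = 1.4305

1.43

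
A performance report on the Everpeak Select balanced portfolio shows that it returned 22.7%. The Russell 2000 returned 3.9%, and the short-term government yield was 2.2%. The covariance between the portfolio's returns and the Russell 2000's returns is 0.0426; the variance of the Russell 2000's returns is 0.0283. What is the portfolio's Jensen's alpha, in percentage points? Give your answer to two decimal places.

β = Cov / Var = 0.0426 / 0.0283 = 1.5053
E[R] = Rf + β(Rm − Rf) = 2.2% + 1.5053 × (3.9% − 2.2%) = 4.7590%
α = Rp − E[R] = 22.7% − 4.7590% = 17.9410

17.94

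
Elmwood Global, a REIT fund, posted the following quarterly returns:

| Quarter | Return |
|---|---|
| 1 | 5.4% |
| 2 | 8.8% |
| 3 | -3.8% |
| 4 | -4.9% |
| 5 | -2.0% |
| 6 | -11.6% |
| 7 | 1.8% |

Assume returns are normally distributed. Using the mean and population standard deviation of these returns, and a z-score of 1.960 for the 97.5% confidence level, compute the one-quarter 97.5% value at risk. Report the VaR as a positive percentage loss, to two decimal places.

Mean return μ = -6.30 / 7 = -0.9000%
Σ(r − μ)² = (5.4 − (-0.9000))² + (8.8 − (-0.9000))² + … = 281.1800
σ = √[281.1800 / 7] = 6.3379%
VaR = −(μ − z·σ) = −(-0.9000 − 1.960 × 6.3379) = −(-13.3223) = 13.3223%

13.32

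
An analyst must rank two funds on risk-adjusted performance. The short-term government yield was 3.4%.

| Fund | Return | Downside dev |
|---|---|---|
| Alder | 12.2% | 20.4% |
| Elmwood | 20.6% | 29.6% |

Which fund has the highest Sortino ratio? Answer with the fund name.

Elmwood

Alder: Sortino ratio = (12.2% − 3.4%) / 20.4% = 0.431
Elmwood: Sortino ratio = (20.6% − 3.4%) / 29.6% = 0.581
Highest: Elmwood (0.581).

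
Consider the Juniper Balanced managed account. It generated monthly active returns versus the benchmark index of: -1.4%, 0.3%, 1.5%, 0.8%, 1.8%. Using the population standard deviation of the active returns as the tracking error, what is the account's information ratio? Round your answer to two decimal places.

r̄ = (-1.4 + 0.3 + 1.5 + 0.8 + 1.8) / 5 = 3.00 / 5 = 0.6000%
Σ(r − r̄)² = (-1.4 − 0.6000)² + (0.3 − 0.6000)² + … = 6.3800
population σ = √(6.3800 / 5) = √1.2760 = 1.1296%
IR = r̄ / tracking error = 0.6000 / 1.1296 = 0.5312

0.53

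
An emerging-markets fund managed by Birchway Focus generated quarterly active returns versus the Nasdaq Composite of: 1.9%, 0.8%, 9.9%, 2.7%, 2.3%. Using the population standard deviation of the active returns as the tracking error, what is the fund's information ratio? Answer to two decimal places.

1.08

r̄ = (1.9 + 0.8 + 9.9 + 2.7 + 2.3) / 5 = 17.60 / 5 = 3.5200%
Population σ = √[Σ(r − r̄)² / 5] = √[52.8880 / 5] = √10.5776 = 3.2523%
IR = r̄ / tracking error = 3.5200 / 3.2523 = 1.0823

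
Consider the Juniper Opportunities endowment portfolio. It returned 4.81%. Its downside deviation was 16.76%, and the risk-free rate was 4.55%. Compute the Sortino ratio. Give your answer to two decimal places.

Sortino = (Rp − Rf) / σd = (4.81% − 4.55%) / 16.76% = 0.26% / 16.76% = 0.0155

0.02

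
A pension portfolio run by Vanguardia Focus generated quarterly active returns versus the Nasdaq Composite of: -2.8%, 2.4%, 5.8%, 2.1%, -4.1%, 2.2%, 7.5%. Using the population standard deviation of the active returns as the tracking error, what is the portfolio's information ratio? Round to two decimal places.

r̄ = (-2.8 + 2.4 + 5.8 + 2.1 − 4.1 + 2.2 + 7.5) / 7 = 1.8714%
Population std dev = √[105.0343 / 7] = 3.8736%
IR = r̄ / tracking error = 1.8714 / 3.8736 = 0.4831

0.48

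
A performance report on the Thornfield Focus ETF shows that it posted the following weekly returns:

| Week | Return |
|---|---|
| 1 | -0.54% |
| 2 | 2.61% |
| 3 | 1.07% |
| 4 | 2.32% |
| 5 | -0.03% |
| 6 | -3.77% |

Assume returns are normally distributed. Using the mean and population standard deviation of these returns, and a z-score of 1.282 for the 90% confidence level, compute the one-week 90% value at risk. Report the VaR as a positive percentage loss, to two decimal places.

Mean return r̄ = 1.660 / 6 = 0.2767%
Population std dev = √[27.3855 / 6] = 2.1364%
VaR = −(r̄ − z·σ) = −(0.2767 − 1.282 × 2.1364) = −(-2.4622) = 2.4622%

2.46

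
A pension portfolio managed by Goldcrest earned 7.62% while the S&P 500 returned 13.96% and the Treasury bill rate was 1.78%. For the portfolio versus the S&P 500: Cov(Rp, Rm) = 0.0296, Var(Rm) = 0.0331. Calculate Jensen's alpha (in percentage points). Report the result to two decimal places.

β = Cov / Var = 0.0296 / 0.0331 = 0.8943
E[R] = Rf + β(Rm − Rf) = 1.78% + 0.8943 × (13.96% − 1.78%) = 12.6726%
α = Rp − E[R] = 7.62% − 12.6726% = -5.0526

-5.05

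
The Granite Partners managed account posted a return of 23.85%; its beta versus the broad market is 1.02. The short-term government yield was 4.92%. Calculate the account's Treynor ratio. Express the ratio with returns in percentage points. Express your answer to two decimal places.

Treynor = (Rp − Rf) / β = (23.85% − 4.92%) / 1.02 = 18.93 / 1.02 = 18.5588

18.56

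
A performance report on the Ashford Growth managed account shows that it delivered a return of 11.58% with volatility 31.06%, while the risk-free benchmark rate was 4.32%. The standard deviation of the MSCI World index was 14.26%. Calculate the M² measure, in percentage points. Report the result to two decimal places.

Sharpe = (Rp − Rf) / σp = (11.58% − 4.32%) / 31.06% = 0.2337
M² = Rf + Sharpe × σm = 4.32% + 0.2337 × 14.26% = 7.6526%

7.65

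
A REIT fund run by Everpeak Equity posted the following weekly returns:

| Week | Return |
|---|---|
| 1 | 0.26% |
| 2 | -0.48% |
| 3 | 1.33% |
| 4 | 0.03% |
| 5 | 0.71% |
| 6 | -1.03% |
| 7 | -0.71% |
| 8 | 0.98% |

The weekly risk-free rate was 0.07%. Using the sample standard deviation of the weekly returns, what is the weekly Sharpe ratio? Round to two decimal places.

0.08

Mean return μ = 1.090 / 8 = 0.1363%
Σ(r − μ)² = (0.26 − 0.1363)² + (-0.48 − 0.1363)² + (1.33 − 0.1363)² + … = 4.9488
σ = √[4.9488 / 7] = 0.8408%
Sharpe = (μ − rf) / σ = (0.1363 − 0.07) / 0.8408 = 0.0663 / 0.8408 = 0.0789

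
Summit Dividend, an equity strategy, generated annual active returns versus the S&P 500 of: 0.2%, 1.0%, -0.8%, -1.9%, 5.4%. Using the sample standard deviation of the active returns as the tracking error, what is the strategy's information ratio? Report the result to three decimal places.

Mean return r̄ = 3.90 / 5 = 0.7800%
Sample σ = √[Σ(r − r̄)² / 4] = √[31.4080 / 4] = √7.8520 = 2.8021%
IR = r̄ / tracking error = 0.7800 / 2.8021 = 0.2784

0.278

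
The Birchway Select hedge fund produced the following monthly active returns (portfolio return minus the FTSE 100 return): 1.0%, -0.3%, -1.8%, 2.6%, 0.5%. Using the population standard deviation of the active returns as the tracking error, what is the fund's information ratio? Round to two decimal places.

0.28

Mean return r̄ = 2.00 / 5 = 0.4000%
Σ(r − r̄)² = (1 − 0.4000)² + (-0.3 − 0.4000)² + (-1.8 − 0.4000)² + … = 10.5400
population σ = √(10.5400 / 5) = √2.1080 = 1.4519%
IR = r̄ / tracking error = 0.4000 / 1.4519 = 0.2755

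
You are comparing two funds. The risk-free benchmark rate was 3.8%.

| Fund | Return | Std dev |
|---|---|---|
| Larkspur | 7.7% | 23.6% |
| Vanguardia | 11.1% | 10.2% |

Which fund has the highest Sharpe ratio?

Vanguardia

Larkspur: Sharpe ratio = (7.7% − 3.8%) / 23.6% = 0.165
Vanguardia: Sharpe ratio = (11.1% − 3.8%) / 10.2% = 0.716
Highest: Vanguardia (0.716).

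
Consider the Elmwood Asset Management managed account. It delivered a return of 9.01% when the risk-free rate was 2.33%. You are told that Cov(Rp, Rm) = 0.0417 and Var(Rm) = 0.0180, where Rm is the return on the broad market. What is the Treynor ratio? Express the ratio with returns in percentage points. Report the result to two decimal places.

β = Cov / Var = 0.0417 / 0.0180 = 2.3167
Treynor = (Rp − Rf) / β = (9.01% − 2.33%) / 2.3167 = 6.68 / 2.3167 = 2.8834

2.88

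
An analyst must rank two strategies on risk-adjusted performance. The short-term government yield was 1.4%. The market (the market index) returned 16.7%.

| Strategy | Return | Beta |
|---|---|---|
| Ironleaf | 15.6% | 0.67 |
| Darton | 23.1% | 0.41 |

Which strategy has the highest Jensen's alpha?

Darton

Ironleaf: α = 15.6% − [1.4% + 0.67 × (16.7% − 1.4%)] = 3.949
Darton: α = 23.1% − [1.4% + 0.41 × (16.7% − 1.4%)] = 15.427
Highest: Darton (15.427).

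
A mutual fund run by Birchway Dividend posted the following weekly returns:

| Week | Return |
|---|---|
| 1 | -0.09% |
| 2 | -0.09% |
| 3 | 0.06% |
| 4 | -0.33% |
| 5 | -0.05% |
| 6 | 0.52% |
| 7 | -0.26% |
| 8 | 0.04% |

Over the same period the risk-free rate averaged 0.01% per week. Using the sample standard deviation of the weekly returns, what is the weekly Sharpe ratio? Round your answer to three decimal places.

-0.136

r̄ = (-0.09 − 0.09 + 0.06 − 0.33 − 0.05 + 0.52 − 0.26 + 0.04) / 8 = -0.0250%
Sample std dev = √[0.4658 / 7] = 0.2580%
Sharpe = (r̄ − rf) / σ = (-0.0250 − 0.01) / 0.2580 = -0.0350 / 0.2580 = -0.1357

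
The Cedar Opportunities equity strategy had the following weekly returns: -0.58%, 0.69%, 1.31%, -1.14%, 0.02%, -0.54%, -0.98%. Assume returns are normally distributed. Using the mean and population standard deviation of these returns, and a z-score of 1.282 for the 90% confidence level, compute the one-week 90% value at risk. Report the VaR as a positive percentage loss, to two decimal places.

Mean return r̄ = -1.220 / 7 = -0.1743%
Σ(r − r̄)² = 4.8680; population σ = √(4.8680/7) = 0.8339%
VaR = −(r̄ − z·σ) = −(-0.1743 − 1.282 × 0.8339) = −(-1.2434) = 1.2434%

1.24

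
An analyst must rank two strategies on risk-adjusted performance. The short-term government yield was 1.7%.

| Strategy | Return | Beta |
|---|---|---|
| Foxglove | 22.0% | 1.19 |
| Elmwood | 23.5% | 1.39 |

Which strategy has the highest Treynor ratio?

Foxglove

Foxglove: Treynor = (22.0% − 1.7%) / 1.19 = 17.059
Elmwood: Treynor = (23.5% − 1.7%) / 1.39 = 15.683
Highest: Foxglove (17.059).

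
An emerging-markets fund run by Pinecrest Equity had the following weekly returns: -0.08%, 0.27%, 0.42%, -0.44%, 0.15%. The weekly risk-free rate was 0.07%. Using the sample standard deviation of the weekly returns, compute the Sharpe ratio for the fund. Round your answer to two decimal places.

-0.02

μ = (-0.08 + 0.27 + 0.42 − 0.44 + 0.15) / 5 = 0.0640%
Σ(r − μ)² = 0.4513; sample σ = √(0.4513/4) = 0.3359%
Sharpe = (μ − rf) / σ = (0.0640 − 0.07) / 0.3359 = -0.0060 / 0.3359 = -0.0179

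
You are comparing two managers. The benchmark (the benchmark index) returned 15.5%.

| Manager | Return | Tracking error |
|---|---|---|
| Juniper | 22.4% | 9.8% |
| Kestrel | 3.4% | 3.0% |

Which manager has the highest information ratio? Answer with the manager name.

Juniper: IR = (22.4% − 15.5%) / 9.8% = 0.704
Kestrel: IR = (3.4% − 15.5%) / 3.0% = -4.033
Highest: Juniper (0.704).

Juniper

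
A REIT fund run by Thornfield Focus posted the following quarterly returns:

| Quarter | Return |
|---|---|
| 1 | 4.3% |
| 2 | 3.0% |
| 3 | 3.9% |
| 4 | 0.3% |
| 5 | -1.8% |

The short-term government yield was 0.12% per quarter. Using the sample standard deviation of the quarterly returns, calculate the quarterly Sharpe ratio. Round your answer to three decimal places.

0.698

r̄ = (4.3 + 3 + 3.9 + 0.3 − 1.8) / 5 = 1.9400%
Sample std dev = √[27.2120 / 4] = 2.6083%
Sharpe = (r̄ − rf) / σ = (1.9400 − 0.12) / 2.6083 = 1.8200 / 2.6083 = 0.6978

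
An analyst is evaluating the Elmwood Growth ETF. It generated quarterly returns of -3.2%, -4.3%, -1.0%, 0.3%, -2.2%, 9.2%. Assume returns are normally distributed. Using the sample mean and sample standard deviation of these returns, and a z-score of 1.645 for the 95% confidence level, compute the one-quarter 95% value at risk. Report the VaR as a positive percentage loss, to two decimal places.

r̄ = (-3.2 − 4.3 − 1 + 0.3 − 2.2 + 9.2) / 6 = -0.2000%
Sample σ = √[Σ(r − r̄)² / 5] = √[119.0600 / 5] = √23.8120 = 4.8798%
VaR = −(r̄ − z·σ) = −(-0.2000 − 1.645 × 4.8798) = −(-8.2273) = 8.2273%

8.23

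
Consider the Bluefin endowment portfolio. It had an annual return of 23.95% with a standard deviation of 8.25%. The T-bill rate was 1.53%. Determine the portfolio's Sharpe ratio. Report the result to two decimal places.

2.72

Sharpe = (Rp − Rf) / σp = (23.95% − 1.53%) / 8.25% = 22.42% / 8.25% = 2.7176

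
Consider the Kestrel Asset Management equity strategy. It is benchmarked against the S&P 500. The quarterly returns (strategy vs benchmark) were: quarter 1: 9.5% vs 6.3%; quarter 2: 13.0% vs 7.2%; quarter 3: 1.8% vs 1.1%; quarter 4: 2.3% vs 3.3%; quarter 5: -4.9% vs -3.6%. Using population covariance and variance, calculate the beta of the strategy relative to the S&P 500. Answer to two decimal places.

1.57

r̄p = 4.3400%,  r̄m = 2.8600%
Cov = Σ(rp − r̄p)(rm − r̄m) / 5 = 23.7196
Var(rm) = Σ(rm − r̄m)² / 5 = 15.1384
β = Cov / Var = 23.7196 / 15.1384 = 1.5668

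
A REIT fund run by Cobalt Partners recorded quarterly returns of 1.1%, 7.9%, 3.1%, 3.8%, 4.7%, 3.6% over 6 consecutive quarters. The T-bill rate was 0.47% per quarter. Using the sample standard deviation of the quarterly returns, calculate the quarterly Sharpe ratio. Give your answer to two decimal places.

r̄ = (1.1 + 7.9 + 3.1 + 3.8 + 4.7 + 3.6) / 6 = 4.0333%
Σ(r − r̄)² = (1.1 − 4.0333)² + (7.9 − 4.0333)² + (3.1 − 4.0333)² + … = 25.1133
sample σ = √(25.1133 / 5) = √5.0227 = 2.2411%
Sharpe = (r̄ − rf) / σ = (4.0333 − 0.47) / 2.2411 = 3.5633 / 2.2411 = 1.5900

1.59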